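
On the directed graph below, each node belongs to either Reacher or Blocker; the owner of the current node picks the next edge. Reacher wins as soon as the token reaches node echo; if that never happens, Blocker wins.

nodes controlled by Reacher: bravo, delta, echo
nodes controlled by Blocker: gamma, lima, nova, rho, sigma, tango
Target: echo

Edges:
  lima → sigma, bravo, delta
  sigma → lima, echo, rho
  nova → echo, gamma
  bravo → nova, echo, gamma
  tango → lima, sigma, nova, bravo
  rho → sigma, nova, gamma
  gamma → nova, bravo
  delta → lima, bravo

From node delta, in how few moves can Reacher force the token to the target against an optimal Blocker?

A0 = {echo}
A1: add {bravo} — bravo (Reacher) has bravo→echo.
A2: add {delta} — delta (Reacher) has delta→bravo.
A3 = A2; e.g. lima (Blocker) can still go to sigma. Fixed point.
delta enters the attractor at level 2, so Reacher can force the target in 2 moves from there.

2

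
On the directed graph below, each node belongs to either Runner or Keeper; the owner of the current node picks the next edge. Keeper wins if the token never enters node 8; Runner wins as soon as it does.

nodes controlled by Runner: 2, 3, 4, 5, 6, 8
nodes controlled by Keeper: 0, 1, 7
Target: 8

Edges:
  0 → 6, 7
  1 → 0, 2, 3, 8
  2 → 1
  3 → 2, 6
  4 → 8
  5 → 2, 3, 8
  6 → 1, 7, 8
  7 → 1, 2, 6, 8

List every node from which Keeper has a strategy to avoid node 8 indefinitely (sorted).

0, 1, 2, 7

A0 = {8}
A1: add {4, 5, 6} — 4 (Runner) has 4→8; 5 (Runner) has 5→8; 6 (Runner) has 6→8.
A2: add {3} — 3 (Runner) has 3→6.
A3 = A2; e.g. 0 (Keeper) can still go to 7. Fixed point.
Runner's attractor = {3, 4, 5, 6, 8}; Keeper avoids the target exactly from the complement.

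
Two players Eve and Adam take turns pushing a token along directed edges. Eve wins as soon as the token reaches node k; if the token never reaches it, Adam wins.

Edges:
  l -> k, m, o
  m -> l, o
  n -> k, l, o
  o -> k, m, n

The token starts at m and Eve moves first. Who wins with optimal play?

Track states (vertex, player-to-move).
A0 = {(k,Eve), (k,Adam)}
A1: add {(l,Eve), (n,Eve), (o,Eve)}.
A2: add {(m,Adam), (n,Adam)}.
A3 = A2; e.g. (l,Adam) stays out. (m,Eve) never enters ⇒ Adam avoids the target.

Adam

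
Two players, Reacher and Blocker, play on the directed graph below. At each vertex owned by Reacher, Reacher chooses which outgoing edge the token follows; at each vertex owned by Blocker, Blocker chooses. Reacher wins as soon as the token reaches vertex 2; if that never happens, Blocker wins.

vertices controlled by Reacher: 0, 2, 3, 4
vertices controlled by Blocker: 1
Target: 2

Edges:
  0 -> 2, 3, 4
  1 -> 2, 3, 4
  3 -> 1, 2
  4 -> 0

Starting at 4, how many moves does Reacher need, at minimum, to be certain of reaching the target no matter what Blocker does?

2

A0 = {2}
A1: add {0, 3} — 0 (Reacher) has 0→2; 3 (Reacher) has 3→2.
A2: add {4} — 4 (Reacher) has 4→0.
4 enters the attractor at level 2, so Reacher can force the target in 2 moves from there.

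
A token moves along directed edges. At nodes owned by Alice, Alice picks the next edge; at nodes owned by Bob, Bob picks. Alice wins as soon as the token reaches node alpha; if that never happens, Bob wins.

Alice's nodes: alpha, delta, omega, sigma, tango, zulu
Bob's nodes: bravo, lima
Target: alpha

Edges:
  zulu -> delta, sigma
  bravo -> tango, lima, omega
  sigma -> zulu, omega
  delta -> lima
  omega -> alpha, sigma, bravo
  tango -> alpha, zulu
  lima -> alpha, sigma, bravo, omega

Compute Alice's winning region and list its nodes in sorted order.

A0 = {alpha}
A1: add {omega, tango} — tango (Alice) has tango→alpha; omega (Alice) has omega→alpha.
A2: add {sigma} — sigma (Alice) has sigma→omega.
A3: add {zulu} — zulu (Alice) has zulu→sigma.
A4 = A3; e.g. delta (Alice) has no edge into A3. Fixed point.
Alice's winning region = {alpha, omega, sigma, tango, zulu}.

alpha, omega, sigma, tango, zulu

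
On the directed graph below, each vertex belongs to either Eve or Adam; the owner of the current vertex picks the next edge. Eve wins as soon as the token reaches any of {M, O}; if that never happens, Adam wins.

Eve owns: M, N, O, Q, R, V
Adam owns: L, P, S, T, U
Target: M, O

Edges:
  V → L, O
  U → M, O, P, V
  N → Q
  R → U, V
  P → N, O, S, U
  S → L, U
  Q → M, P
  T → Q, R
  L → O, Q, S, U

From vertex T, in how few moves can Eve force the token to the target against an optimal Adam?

A0 = {M, O}
A1: add {Q, V} — Q (Eve) has Q→M; V (Eve) has V→O.
A2: add {N, R} — N (Eve) has N→Q; R (Eve) has R→V.
A3: add {T} — T (Adam): all of {Q, R} already in.
A4 = A3; e.g. L (Adam) can still go to S. Fixed point.
T enters the attractor at level 3, so Eve can force the target in 3 moves from there.

3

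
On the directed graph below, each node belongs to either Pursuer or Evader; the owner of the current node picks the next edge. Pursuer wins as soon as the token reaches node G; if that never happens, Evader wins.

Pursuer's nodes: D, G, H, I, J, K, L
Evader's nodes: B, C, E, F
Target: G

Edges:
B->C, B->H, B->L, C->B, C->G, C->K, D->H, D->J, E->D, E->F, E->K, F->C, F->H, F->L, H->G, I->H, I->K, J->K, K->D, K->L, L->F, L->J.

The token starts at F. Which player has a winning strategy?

Evader

A0 = {G}
A1: add {H} — H (Pursuer) has H→G.
A2: add {D, I} — D (Pursuer) has D→H; I (Pursuer) has I→H.
A3: add {K} — K (Pursuer) has K→D.
A4: add {J} — J (Pursuer) has J→K.
A5: add {L} — L (Pursuer) has L→J.
A6 = A5; e.g. B (Evader) can still go to C. Fixed point.
F never enters the attractor, so Evader can avoid the target forever.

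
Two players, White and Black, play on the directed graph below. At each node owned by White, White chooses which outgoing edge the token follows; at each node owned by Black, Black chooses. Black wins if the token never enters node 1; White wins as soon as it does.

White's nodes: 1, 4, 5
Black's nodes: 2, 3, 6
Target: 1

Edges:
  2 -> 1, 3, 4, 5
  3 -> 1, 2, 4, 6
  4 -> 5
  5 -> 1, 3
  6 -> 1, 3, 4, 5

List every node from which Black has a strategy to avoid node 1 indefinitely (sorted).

2, 3, 6

A0 = {1}
A1: add {5} — 5 (White) has 5→1.
A2: add {4} — 4 (White) has 4→5.
A3 = A2; e.g. 2 (Black) can still go to 3. Fixed point.
White's attractor = {1, 4, 5}; Black avoids the target exactly from the complement.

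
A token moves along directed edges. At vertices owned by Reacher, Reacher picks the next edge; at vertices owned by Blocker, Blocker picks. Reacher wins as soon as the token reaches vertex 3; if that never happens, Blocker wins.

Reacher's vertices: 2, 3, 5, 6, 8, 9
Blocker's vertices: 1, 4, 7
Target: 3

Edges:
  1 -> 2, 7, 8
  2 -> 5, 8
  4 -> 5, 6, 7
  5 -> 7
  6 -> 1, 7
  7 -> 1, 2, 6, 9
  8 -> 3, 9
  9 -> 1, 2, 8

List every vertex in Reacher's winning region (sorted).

A0 = {3}
A1: add {8} — 8 (Reacher) has 8→3.
A2: add {2, 9} — 2 (Reacher) has 2→8; 9 (Reacher) has 9→8.
A3 = A2; e.g. 1 (Blocker) can still go to 7. Fixed point.
Reacher's winning region = {2, 3, 8, 9}.

2, 3, 8, 9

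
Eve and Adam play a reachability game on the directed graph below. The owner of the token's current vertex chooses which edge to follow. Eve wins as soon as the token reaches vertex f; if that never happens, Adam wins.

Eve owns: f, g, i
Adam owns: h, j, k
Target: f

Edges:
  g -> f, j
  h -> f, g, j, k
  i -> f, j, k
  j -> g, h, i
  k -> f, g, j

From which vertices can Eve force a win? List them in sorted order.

A0 = {f}
A1: add {g, i} — g (Eve) has g→f; i (Eve) has i→f.
A2 = A1; e.g. h (Adam) can still go to j. Fixed point.
Eve's winning region = {f, g, i}.

f, g, i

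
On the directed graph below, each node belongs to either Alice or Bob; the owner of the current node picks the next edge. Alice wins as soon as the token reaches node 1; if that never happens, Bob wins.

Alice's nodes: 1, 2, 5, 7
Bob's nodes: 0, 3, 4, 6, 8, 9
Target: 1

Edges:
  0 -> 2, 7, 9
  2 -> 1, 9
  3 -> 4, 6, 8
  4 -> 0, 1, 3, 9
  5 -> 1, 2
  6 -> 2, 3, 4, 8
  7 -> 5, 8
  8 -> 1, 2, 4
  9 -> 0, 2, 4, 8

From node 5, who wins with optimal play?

A0 = {1}
A1: add {2, 5} — 2 (Alice) has 2→1; 5 (Alice) has 5→1.
5 ∈ A1, so Alice can force the target.

Alice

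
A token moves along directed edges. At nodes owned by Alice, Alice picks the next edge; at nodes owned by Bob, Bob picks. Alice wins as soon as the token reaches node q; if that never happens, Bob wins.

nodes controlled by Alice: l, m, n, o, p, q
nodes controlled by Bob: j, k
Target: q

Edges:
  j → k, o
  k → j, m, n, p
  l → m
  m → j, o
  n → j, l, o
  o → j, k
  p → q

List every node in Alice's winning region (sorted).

A0 = {q}
A1: add {p} — p (Alice) has p→q.
A2 = A1; e.g. j (Bob) can still go to k. Fixed point.
Alice's winning region = {p, q}.

p, q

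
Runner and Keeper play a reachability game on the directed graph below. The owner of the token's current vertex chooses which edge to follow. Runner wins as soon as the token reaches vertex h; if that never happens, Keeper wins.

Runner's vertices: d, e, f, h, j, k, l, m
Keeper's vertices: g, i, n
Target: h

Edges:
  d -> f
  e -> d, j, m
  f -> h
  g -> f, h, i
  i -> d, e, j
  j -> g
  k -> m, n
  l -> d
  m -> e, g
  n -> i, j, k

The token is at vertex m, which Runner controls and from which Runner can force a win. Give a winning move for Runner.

e

A0 = {h}
A1: add {f} — f (Runner) has f→h.
A2: add {d} — d (Runner) has d→f.
A3: add {e, l} — e (Runner) has e→d; l (Runner) has l→d.
A4: add {m} — m (Runner) has m→e.
A5: add {k} — k (Runner) has k→m.
A6 = A5; e.g. g (Keeper) can still go to i. Fixed point.
From m, successor e is in the attractor (rank 3); the other successor g is not.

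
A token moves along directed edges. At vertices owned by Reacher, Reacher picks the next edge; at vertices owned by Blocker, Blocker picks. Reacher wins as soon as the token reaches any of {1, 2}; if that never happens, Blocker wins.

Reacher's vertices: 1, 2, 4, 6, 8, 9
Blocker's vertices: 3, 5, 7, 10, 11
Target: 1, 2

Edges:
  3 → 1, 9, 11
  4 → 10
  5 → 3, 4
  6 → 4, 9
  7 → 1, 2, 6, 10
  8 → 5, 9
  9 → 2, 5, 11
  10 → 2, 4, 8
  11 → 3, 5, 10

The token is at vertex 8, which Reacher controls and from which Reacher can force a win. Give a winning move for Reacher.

9

A0 = {1, 2}
A1: add {9} — 9 (Reacher) has 9→2.
A2: add {6, 8} — 6 (Reacher) has 6→9; 8 (Reacher) has 8→9.
A3 = A2; e.g. 3 (Blocker) can still go to 11. Fixed point.
From 8, successor 9 is in the attractor (rank 1); the other successor 5 is not.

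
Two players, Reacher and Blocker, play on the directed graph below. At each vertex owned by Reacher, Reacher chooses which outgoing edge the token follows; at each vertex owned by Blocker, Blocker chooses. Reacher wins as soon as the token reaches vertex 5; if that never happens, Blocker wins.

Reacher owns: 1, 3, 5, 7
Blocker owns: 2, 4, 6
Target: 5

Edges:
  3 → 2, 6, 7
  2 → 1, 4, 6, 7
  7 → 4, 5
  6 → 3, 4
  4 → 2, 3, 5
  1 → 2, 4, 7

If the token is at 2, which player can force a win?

Blocker

A0 = {5}
A1: add {7} — 7 (Reacher) has 7→5.
A2: add {1, 3} — 1 (Reacher) has 1→7; 3 (Reacher) has 3→7.
A3 = A2; e.g. 2 (Blocker) can still go to 4. Fixed point.
2 never enters the attractor, so Blocker can avoid the target forever.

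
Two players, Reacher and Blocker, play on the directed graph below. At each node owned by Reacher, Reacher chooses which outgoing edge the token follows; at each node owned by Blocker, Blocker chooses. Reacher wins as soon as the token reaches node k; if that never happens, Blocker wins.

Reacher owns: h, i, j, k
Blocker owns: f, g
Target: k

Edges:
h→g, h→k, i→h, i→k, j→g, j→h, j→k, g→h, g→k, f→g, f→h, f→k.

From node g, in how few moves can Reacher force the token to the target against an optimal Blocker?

A0 = {k}
A1: add {h, i, j} — h (Reacher) has h→k; i (Reacher) has i→k; j (Reacher) has j→k.
A2: add {g} — g (Blocker): all of {h, k} already in.
g enters the attractor at level 2, so Reacher can force the target in 2 moves from there.

2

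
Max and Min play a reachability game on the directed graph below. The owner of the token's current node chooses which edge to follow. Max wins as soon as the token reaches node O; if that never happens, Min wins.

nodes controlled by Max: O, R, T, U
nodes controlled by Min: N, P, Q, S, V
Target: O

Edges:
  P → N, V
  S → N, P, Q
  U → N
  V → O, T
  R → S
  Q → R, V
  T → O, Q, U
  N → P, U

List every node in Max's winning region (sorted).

O, T, V

A0 = {O}
A1: add {T} — T (Max) has T→O.
A2: add {V} — V (Min): all of {O, T} already in.
A3 = A2; e.g. N (Min) can still go to P. Fixed point.
Max's winning region = {O, T, V}.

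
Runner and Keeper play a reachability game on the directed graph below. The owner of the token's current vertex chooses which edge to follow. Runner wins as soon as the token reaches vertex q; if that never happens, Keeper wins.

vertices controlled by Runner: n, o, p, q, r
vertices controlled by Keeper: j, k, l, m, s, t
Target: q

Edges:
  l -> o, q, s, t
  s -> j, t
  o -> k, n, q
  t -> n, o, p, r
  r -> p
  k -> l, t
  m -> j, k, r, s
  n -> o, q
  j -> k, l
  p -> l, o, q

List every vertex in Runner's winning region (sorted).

n, o, p, q, r, t

A0 = {q}
A1: add {n, o, p} — n (Runner) has n→q; o (Runner) has o→q; p (Runner) has p→q.
A2: add {r} — r (Runner) has r→p.
A3: add {t} — t (Keeper): all of {n, o, p, r} already in.
A4 = A3; e.g. j (Keeper) can still go to k. Fixed point.
Runner's winning region = {n, o, p, q, r, t}.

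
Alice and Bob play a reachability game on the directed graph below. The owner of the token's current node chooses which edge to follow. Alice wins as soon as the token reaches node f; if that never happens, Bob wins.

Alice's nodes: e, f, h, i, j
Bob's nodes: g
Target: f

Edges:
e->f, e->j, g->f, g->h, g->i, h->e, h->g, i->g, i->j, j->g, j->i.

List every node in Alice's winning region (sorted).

A0 = {f}
A1: add {e} — e (Alice) has e→f.
A2: add {h} — h (Alice) has h→e.
A3 = A2; e.g. g (Bob) can still go to i. Fixed point.
Alice's winning region = {e, f, h}.

e, f, h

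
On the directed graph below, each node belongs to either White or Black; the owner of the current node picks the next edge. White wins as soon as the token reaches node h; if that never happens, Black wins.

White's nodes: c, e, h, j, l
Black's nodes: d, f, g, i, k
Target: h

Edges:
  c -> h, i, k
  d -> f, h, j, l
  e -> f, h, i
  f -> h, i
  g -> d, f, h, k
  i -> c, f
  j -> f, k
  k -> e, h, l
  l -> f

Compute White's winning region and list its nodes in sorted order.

c, e, h

A0 = {h}
A1: add {c, e} — c (White) has c→h; e (White) has e→h.
A2 = A1; e.g. d (Black) can still go to f. Fixed point.
White's winning region = {c, e, h}.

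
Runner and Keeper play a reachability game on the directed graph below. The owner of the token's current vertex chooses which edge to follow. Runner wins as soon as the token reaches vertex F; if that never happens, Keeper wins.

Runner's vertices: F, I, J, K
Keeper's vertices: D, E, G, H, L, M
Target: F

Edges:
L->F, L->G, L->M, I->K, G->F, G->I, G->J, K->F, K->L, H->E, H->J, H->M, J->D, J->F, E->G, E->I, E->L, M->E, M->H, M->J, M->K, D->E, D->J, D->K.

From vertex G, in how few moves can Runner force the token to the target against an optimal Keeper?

A0 = {F}
A1: add {J, K} — J (Runner) has J→F; K (Runner) has K→F.
A2: add {I} — I (Runner) has I→K.
A3: add {G} — G (Keeper): all of {F, I, J} already in.
A4 = A3; e.g. D (Keeper) can still go to E. Fixed point.
G enters the attractor at level 3, so Runner can force the target in 3 moves from there.

3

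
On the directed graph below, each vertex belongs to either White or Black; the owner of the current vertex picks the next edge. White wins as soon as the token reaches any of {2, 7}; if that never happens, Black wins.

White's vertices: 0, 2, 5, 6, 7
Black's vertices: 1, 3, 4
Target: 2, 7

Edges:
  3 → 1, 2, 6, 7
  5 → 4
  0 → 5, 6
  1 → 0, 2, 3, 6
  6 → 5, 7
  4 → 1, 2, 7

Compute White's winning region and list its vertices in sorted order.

A0 = {2, 7}
A1: add {6} — 6 (White) has 6→7.
A2: add {0} — 0 (White) has 0→6.
A3 = A2; e.g. 1 (Black) can still go to 3. Fixed point.
White's winning region = {0, 2, 6, 7}.

0, 2, 6, 7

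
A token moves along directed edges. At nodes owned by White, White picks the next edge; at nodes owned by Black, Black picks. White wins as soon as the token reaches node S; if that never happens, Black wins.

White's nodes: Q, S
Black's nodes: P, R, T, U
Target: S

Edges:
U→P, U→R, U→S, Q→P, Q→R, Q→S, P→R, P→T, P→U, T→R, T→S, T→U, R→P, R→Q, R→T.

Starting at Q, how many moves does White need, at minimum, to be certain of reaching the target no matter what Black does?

A0 = {S}
A1: add {Q} — Q (White) has Q→S.
A2 = A1; e.g. P (Black) can still go to R. Fixed point.
Q enters the attractor at level 1, so White can force the target in 1 move from there.

1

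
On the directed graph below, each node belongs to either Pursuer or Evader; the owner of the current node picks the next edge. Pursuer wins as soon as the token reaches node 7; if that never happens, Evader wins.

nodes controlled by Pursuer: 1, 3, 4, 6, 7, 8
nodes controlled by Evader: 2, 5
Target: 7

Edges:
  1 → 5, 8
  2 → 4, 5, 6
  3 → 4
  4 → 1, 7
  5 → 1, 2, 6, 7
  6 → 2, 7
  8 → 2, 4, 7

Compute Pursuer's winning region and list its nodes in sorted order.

1, 3, 4, 6, 7, 8

A0 = {7}
A1: add {4, 6, 8} — 4 (Pursuer) has 4→7; 6 (Pursuer) has 6→7; 8 (Pursuer) has 8→7.
A2: add {1, 3} — 1 (Pursuer) has 1→8; 3 (Pursuer) has 3→4.
A3 = A2; e.g. 2 (Evader) can still go to 5. Fixed point.
Pursuer's winning region = {1, 3, 4, 6, 7, 8}.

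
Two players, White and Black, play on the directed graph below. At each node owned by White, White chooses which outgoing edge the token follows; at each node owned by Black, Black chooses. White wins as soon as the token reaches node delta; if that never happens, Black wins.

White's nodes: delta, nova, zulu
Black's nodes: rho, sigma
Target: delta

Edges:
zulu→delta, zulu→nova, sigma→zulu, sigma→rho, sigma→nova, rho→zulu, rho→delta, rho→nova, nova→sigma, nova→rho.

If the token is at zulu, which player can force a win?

White

A0 = {delta}
A1: add {zulu} — zulu (White) has zulu→delta.
A2 = A1; e.g. sigma (Black) can still go to rho. Fixed point.
zulu ∈ A1, so White can force the target.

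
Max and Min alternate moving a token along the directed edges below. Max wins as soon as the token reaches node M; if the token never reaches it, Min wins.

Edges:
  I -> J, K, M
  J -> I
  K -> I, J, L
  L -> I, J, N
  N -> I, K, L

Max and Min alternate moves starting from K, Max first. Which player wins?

Max

Track states (vertex, player-to-move).
A0 = {(M,Max), (M,Min)}
A1: add {(I,Max)}.
A2: add {(J,Min)}.
A3: add {(K,Max), (L,Max)}.
(K,Max) ∈ A3 ⇒ Max forces the target.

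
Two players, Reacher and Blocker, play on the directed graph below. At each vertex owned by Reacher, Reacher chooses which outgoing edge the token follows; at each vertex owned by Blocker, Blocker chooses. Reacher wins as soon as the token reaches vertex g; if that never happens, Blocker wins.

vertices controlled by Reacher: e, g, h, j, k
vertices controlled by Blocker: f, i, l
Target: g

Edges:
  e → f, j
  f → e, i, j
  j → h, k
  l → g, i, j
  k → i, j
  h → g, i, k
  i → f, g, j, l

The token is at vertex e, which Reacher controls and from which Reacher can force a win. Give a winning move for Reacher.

A0 = {g}
A1: add {h} — h (Reacher) has h→g.
A2: add {j} — j (Reacher) has j→h.
A3: add {e, k} — e (Reacher) has e→j; k (Reacher) has k→j.
A4 = A3; e.g. f (Blocker) can still go to i. Fixed point.
From e, successor j is in the attractor (rank 2); the other successor f is not.

j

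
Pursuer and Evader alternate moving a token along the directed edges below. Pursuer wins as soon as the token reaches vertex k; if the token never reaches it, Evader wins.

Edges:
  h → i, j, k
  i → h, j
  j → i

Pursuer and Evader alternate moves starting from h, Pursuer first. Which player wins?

Track states (vertex, player-to-move).
A0 = {(k,Pursuer), (k,Evader)}
A1: add {(h,Pursuer)}.
(h,Pursuer) ∈ A1 ⇒ Pursuer forces the target.

Pursuer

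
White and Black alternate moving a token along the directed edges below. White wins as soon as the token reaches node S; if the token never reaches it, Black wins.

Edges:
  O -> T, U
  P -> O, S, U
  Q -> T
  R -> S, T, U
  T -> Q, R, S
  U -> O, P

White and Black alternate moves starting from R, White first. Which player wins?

Track states (vertex, player-to-move).
A0 = {(S,White), (S,Black)}
A1: add {(P,White), (R,White), (T,White)}.
(R,White) ∈ A1 ⇒ White forces the target.

White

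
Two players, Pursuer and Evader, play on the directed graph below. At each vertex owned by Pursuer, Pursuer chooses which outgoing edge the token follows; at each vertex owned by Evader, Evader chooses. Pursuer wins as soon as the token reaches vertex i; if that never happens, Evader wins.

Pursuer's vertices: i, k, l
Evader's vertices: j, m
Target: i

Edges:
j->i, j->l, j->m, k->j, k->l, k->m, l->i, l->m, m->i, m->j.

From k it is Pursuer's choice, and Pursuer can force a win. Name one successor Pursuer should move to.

l

A0 = {i}
A1: add {l} — l (Pursuer) has l→i.
A2: add {k} — k (Pursuer) has k→l.
A3 = A2; e.g. j (Evader) can still go to m. Fixed point.
From k, successor l is in the attractor (rank 1); the other successors j, m are not.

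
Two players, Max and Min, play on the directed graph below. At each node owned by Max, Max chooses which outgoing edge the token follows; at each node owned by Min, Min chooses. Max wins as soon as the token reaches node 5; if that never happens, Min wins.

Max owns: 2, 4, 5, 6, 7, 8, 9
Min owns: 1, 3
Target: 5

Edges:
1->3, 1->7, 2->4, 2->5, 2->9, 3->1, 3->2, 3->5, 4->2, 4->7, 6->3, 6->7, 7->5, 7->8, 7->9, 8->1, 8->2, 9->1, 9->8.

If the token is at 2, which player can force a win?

A0 = {5}
A1: add {2, 7} — 2 (Max) has 2→5; 7 (Max) has 7→5.
2 ∈ A1, so Max can force the target.

Max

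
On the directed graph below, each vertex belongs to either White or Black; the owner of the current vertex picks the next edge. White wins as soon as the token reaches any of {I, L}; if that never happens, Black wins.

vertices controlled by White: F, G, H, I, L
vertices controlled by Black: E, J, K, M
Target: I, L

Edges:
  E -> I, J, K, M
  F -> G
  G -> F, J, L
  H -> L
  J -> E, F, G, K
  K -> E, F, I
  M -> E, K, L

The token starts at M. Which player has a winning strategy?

A0 = {I, L}
A1: add {G, H} — G (White) has G→L; H (White) has H→L.
A2: add {F} — F (White) has F→G.
A3 = A2; e.g. E (Black) can still go to J. Fixed point.
M never enters the attractor, so Black can avoid the target forever.

Black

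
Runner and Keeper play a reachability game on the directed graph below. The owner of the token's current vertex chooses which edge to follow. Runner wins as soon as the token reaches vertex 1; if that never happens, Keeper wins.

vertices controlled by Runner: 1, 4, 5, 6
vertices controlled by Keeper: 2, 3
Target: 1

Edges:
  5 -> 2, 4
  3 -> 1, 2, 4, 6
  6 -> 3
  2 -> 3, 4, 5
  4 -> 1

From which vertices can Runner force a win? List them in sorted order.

1, 4, 5

A0 = {1}
A1: add {4} — 4 (Runner) has 4→1.
A2: add {5} — 5 (Runner) has 5→4.
A3 = A2; e.g. 2 (Keeper) can still go to 3. Fixed point.
Runner's winning region = {1, 4, 5}.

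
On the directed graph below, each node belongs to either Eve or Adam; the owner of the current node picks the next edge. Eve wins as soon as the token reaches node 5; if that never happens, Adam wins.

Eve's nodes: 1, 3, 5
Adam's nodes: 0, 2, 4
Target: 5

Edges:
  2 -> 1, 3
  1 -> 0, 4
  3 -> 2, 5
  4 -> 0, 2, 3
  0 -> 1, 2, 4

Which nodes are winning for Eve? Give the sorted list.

3, 5

A0 = {5}
A1: add {3} — 3 (Eve) has 3→5.
A2 = A1; e.g. 0 (Adam) can still go to 1. Fixed point.
Eve's winning region = {3, 5}.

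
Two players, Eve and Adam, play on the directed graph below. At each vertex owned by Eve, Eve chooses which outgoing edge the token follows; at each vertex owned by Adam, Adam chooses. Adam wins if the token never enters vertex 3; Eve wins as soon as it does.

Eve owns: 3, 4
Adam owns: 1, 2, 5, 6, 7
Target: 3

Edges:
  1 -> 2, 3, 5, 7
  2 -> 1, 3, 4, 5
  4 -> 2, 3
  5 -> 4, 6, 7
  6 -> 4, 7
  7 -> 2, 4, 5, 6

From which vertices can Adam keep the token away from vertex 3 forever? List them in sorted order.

A0 = {3}
A1: add {4} — 4 (Eve) has 4→3.
A2 = A1; e.g. 1 (Adam) can still go to 2. Fixed point.
Eve's attractor = {3, 4}; Adam avoids the target exactly from the complement.

1, 2, 5, 6, 7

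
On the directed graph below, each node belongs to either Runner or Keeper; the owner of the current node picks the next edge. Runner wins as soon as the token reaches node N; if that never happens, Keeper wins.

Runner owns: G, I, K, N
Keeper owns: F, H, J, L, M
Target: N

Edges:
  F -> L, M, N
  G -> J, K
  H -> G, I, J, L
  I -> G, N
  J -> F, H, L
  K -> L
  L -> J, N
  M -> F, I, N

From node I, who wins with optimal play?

Runner

A0 = {N}
A1: add {I} — I (Runner) has I→N.
A2 = A1; e.g. F (Keeper) can still go to L. Fixed point.
I ∈ A1, so Runner can force the target.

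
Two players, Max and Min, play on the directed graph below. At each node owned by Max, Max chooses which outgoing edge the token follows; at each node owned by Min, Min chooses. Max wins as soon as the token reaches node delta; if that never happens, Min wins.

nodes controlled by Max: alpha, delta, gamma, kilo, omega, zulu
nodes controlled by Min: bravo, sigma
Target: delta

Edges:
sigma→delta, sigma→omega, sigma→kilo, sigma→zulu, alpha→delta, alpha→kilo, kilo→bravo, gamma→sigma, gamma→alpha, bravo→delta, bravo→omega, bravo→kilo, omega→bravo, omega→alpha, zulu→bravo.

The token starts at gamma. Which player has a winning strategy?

A0 = {delta}
A1: add {alpha} — alpha (Max) has alpha→delta.
A2: add {gamma, omega} — gamma (Max) has gamma→alpha; omega (Max) has omega→alpha.
A3 = A2; e.g. kilo (Max) has no edge into A2. Fixed point.
gamma ∈ A2, so Max can force the target.

Max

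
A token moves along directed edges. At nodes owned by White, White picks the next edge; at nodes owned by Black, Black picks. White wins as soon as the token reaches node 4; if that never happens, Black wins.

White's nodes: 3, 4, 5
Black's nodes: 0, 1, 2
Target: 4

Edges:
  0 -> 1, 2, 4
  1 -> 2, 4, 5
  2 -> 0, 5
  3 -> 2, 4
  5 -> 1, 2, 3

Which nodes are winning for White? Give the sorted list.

3, 4, 5

A0 = {4}
A1: add {3} — 3 (White) has 3→4.
A2: add {5} — 5 (White) has 5→3.
A3 = A2; e.g. 0 (Black) can still go to 1. Fixed point.
White's winning region = {3, 4, 5}.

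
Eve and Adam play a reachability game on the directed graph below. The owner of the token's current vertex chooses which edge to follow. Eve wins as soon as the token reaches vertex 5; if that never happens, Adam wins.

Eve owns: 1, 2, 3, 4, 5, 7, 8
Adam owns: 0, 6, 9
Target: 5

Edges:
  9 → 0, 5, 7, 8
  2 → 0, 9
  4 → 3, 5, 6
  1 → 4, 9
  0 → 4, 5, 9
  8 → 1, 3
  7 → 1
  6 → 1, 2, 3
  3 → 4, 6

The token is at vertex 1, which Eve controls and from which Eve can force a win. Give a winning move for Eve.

4

A0 = {5}
A1: add {4} — 4 (Eve) has 4→5.
A2: add {1, 3} — 1 (Eve) has 1→4; 3 (Eve) has 3→4.
A3: add {7, 8} — 7 (Eve) has 7→1; 8 (Eve) has 8→1.
A4 = A3; e.g. 0 (Adam) can still go to 9. Fixed point.
From 1, successor 4 is in the attractor (rank 1); the other successor 9 is not.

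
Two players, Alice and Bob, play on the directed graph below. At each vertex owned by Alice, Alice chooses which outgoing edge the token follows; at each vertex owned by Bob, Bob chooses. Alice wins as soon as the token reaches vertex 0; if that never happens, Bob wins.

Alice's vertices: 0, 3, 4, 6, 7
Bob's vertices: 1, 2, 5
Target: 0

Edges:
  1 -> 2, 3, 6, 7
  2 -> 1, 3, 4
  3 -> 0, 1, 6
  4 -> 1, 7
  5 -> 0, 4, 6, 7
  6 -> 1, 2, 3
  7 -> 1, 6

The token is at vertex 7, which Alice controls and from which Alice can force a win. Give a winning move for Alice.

A0 = {0}
A1: add {3} — 3 (Alice) has 3→0.
A2: add {6} — 6 (Alice) has 6→3.
A3: add {7} — 7 (Alice) has 7→6.
A4: add {4} — 4 (Alice) has 4→7.
A5: add {5} — 5 (Bob): all of {0, 4, 6, 7} already in.
A6 = A5; e.g. 1 (Bob) can still go to 2. Fixed point.
From 7, successor 6 is in the attractor (rank 2); the other successor 1 is not.

6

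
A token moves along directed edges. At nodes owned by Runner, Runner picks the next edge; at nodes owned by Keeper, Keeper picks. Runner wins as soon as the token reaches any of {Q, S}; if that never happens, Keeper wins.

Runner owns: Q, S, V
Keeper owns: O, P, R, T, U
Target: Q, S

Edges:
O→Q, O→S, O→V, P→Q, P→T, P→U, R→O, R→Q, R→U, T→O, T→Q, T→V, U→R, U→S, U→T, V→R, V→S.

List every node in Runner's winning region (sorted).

O, Q, S, T, V

A0 = {Q, S}
A1: add {V} — V (Runner) has V→S.
A2: add {O} — O (Keeper): all of {Q, S, V} already in.
A3: add {T} — T (Keeper): all of {O, Q, V} already in.
A4 = A3; e.g. P (Keeper) can still go to U. Fixed point.
Runner's winning region = {O, Q, S, T, V}.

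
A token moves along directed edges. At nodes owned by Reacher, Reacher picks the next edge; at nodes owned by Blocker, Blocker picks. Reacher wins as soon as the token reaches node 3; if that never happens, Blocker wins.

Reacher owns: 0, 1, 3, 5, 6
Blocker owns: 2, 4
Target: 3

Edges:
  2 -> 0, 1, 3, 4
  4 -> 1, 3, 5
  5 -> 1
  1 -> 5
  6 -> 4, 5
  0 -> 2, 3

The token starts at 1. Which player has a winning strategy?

A0 = {3}
A1: add {0} — 0 (Reacher) has 0→3.
A2 = A1; e.g. 1 (Reacher) has no edge into A1. Fixed point.
1 never enters the attractor, so Blocker can avoid the target forever.

Blocker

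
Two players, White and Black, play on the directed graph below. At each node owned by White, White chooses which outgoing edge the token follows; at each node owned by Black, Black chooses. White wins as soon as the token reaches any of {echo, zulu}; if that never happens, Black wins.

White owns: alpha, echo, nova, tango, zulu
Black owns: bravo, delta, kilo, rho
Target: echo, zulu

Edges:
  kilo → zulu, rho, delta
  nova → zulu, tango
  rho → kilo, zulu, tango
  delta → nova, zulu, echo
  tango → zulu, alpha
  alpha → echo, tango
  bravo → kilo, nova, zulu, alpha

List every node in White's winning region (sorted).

alpha, delta, echo, nova, tango, zulu

A0 = {echo, zulu}
A1: add {alpha, nova, tango} — nova (White) has nova→zulu; tango (White) has tango→zulu; alpha (White) has alpha→echo.
A2: add {delta} — delta (Black): all of {nova, zulu, echo} already in.
A3 = A2; e.g. kilo (Black) can still go to rho. Fixed point.
White's winning region = {alpha, delta, echo, nova, tango, zulu}.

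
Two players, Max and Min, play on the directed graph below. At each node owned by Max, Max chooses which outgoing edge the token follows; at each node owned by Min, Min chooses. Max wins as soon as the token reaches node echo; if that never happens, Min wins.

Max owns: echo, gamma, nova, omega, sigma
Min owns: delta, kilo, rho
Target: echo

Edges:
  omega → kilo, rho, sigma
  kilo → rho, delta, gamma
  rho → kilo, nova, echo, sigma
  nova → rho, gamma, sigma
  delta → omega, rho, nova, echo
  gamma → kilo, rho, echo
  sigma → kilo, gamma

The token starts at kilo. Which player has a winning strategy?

Min

A0 = {echo}
A1: add {gamma} — gamma (Max) has gamma→echo.
A2: add {nova, sigma} — nova (Max) has nova→gamma; sigma (Max) has sigma→gamma.
A3: add {omega} — omega (Max) has omega→sigma.
A4 = A3; e.g. kilo (Min) can still go to rho. Fixed point.
kilo never enters the attractor, so Min can avoid the target forever.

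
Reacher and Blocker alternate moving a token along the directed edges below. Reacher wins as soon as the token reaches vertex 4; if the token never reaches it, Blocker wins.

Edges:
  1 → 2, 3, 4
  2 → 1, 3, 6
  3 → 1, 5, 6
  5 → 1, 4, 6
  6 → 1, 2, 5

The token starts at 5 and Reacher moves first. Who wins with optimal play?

Track states (vertex, player-to-move).
A0 = {(4,Reacher), (4,Blocker)}
A1: add {(1,Reacher), (5,Reacher)}.
(5,Reacher) ∈ A1 ⇒ Reacher forces the target.

Reacher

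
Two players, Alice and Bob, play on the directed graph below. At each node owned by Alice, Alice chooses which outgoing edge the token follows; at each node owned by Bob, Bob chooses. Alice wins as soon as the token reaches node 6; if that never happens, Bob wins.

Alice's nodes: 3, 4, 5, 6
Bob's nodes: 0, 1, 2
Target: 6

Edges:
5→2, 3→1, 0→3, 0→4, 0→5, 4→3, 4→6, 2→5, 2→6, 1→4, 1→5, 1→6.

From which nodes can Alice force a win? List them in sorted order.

A0 = {6}
A1: add {4} — 4 (Alice) has 4→6.
A2 = A1; e.g. 0 (Bob) can still go to 3. Fixed point.
Alice's winning region = {4, 6}.

4, 6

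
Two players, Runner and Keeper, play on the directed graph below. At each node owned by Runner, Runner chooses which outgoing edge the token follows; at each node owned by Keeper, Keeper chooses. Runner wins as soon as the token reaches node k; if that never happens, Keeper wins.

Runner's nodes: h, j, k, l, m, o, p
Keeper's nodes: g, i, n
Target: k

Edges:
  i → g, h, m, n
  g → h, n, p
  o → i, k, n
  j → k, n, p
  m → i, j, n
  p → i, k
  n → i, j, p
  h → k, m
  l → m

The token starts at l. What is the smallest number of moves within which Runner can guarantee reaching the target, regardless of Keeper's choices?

A0 = {k}
A1: add {h, j, o, p} — h (Runner) has h→k; j (Runner) has j→k; o (Runner) has o→k; p (Runner) has p→k.
A2: add {m} — m (Runner) has m→j.
A3: add {l} — l (Runner) has l→m.
A4 = A3; e.g. g (Keeper) can still go to n. Fixed point.
l enters the attractor at level 3, so Runner can force the target in 3 moves from there.

3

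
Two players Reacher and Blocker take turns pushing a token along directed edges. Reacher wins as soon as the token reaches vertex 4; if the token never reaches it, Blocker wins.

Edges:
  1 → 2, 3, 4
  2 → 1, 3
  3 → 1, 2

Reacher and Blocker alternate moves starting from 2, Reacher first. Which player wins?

Blocker

Track states (vertex, player-to-move).
A0 = {(4,Reacher), (4,Blocker)}
A1: add {(1,Reacher)}.
A2 = A1; e.g. (1,Blocker) stays out. (2,Reacher) never enters ⇒ Blocker avoids the target.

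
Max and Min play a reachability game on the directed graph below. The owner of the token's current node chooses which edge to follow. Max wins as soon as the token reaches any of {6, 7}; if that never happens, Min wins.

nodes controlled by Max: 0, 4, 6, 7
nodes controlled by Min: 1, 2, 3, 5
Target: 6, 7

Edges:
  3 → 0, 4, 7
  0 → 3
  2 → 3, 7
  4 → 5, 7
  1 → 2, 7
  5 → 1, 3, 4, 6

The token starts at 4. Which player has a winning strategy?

A0 = {6, 7}
A1: add {4} — 4 (Max) has 4→7.
A2 = A1; e.g. 0 (Max) has no edge into A1. Fixed point.
4 ∈ A1, so Max can force the target.

Max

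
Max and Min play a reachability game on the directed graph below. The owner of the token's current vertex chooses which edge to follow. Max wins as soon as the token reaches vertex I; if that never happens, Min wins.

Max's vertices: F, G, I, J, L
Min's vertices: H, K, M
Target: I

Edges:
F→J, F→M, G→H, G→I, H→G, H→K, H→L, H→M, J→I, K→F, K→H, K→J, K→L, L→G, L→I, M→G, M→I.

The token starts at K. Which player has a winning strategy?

A0 = {I}
A1: add {G, J, L} — G (Max) has G→I; J (Max) has J→I; L (Max) has L→I.
A2: add {F, M} — F (Max) has F→J; M (Min): all of {G, I} already in.
A3 = A2; e.g. H (Min) can still go to K. Fixed point.
K never enters the attractor, so Min can avoid the target forever.

Min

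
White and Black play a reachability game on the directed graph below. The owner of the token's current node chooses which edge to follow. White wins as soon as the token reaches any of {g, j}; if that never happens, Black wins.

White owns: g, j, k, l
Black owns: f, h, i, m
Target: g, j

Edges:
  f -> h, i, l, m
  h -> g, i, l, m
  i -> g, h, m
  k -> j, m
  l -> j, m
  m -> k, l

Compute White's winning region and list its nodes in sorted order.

g, j, k, l, m

A0 = {g, j}
A1: add {k, l} — k (White) has k→j; l (White) has l→j.
A2: add {m} — m (Black): all of {k, l} already in.
A3 = A2; e.g. f (Black) can still go to h. Fixed point.
White's winning region = {g, j, k, l, m}.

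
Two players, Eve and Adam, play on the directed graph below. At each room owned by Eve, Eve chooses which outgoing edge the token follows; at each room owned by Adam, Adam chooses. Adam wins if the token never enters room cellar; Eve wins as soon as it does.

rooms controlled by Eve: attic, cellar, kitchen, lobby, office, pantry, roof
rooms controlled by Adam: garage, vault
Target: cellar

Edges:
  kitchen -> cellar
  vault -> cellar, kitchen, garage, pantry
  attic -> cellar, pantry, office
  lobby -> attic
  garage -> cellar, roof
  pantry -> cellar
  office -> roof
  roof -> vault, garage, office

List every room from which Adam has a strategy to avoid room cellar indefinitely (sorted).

garage, office, roof, vault

A0 = {cellar}
A1: add {attic, kitchen, pantry} — kitchen (Eve) has kitchen→cellar; attic (Eve) has attic→cellar; pantry (Eve) has pantry→cellar.
A2: add {lobby} — lobby (Eve) has lobby→attic.
A3 = A2; e.g. vault (Adam) can still go to garage. Fixed point.
Eve's attractor = {attic, cellar, kitchen, lobby, pantry}; Adam avoids the target exactly from the complement.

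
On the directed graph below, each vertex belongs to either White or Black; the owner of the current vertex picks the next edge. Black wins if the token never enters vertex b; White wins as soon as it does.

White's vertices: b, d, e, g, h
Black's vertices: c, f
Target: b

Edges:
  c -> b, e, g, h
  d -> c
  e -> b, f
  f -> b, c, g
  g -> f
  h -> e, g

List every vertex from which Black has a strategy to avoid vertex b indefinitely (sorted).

A0 = {b}
A1: add {e} — e (White) has e→b.
A2: add {h} — h (White) has h→e.
A3 = A2; e.g. c (Black) can still go to g. Fixed point.
White's attractor = {b, e, h}; Black avoids the target exactly from the complement.

c, d, f, g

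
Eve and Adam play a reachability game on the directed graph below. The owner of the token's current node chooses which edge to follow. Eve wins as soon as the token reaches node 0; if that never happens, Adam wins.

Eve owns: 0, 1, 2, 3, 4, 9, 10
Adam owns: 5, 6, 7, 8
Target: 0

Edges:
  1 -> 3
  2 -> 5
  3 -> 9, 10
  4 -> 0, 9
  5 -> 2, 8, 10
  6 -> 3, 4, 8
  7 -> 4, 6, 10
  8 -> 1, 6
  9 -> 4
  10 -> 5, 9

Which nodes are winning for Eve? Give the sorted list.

0, 1, 3, 4, 9, 10

A0 = {0}
A1: add {4} — 4 (Eve) has 4→0.
A2: add {9} — 9 (Eve) has 9→4.
A3: add {3, 10} — 3 (Eve) has 3→9; 10 (Eve) has 10→9.
A4: add {1} — 1 (Eve) has 1→3.
A5 = A4; e.g. 2 (Eve) has no edge into A4. Fixed point.
Eve's winning region = {0, 1, 3, 4, 9, 10}.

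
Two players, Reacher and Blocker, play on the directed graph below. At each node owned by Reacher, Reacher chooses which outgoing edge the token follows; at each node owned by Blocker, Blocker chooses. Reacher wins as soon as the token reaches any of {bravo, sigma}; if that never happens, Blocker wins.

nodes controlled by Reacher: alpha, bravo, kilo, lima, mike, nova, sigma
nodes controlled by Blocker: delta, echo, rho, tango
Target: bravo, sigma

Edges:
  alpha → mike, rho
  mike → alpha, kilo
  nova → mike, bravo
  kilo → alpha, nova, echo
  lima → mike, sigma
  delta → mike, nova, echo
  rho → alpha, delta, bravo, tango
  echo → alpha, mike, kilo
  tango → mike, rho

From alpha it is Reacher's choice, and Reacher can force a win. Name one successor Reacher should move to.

A0 = {bravo, sigma}
A1: add {lima, nova} — nova (Reacher) has nova→bravo; lima (Reacher) has lima→sigma.
A2: add {kilo} — kilo (Reacher) has kilo→nova.
A3: add {mike} — mike (Reacher) has mike→kilo.
A4: add {alpha} — alpha (Reacher) has alpha→mike.
A5: add {echo} — echo (Blocker): all of {alpha, mike, kilo} already in.
A6: add {delta} — delta (Blocker): all of {mike, nova, echo} already in.
A7 = A6; e.g. rho (Blocker) can still go to tango. Fixed point.
From alpha, successor mike is in the attractor (rank 3); the other successor rho is not.

mike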